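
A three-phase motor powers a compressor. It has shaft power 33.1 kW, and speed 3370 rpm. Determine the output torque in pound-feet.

ω = 2π × 3370/60 = 352.9 rad/s
τ = P/ω = 33100/352.9 = 93.79 N·m
In lb·ft: 93.79/1.356 = 69.2 lb·ft

69.2 lb·ft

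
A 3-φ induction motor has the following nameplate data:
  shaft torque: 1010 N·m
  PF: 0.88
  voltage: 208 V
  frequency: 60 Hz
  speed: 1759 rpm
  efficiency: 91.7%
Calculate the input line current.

ω = 2π×1759/60 = 184.2 rad/s; P_out = τω = 1010 × 184.2 = 186042 W
P_in = P_out / η = 186042 / 0.917 = 202881 W
I_L = P_in / (√3·V_L·cosφ) = 202881 / (1.732 × 208 × 0.88) = 640 A

640 A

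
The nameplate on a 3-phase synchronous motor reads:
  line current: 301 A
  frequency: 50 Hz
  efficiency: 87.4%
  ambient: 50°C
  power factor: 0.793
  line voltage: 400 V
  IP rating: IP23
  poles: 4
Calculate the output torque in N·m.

P_in = √3·V·I·cosφ = 1.732 × 400 × 301 × 0.793 = 165367 W
P_out = η·P_in = 0.874 × 165367 = 144531 W
n = n_s = 120×50/4 = 1500 rpm (synchronous)
ω = 2π×1500/60 = 157.1 rad/s
τ = P_out/ω = 144531/157.1 = 920 N·m

920 N·m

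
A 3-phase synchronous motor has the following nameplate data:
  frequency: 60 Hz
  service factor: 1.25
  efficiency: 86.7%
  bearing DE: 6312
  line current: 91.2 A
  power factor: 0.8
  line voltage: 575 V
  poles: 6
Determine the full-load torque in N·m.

501 N·m

P_in = √3·V·I·cosφ = 1.732 × 575 × 91.2 × 0.8 = 72661 W
P_out = η·P_in = 0.867 × 72661 = 62997 W
n = n_s = 120×60/6 = 1200 rpm (synchronous)
ω = 2π×1200/60 = 125.7 rad/s
τ = P_out/ω = 62997/125.7 = 501 N·m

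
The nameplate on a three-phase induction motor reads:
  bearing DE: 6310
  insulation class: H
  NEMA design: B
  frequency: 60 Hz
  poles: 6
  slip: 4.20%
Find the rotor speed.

n_s = 120f/p = 120×60/6 = 1200 rpm
n = n_s(1 − s) = 1200 × (1 − 0.042) = 1150 rpm

1150 rpm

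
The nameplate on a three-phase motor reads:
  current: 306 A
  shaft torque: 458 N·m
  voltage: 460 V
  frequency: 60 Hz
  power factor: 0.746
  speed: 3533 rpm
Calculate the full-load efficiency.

ω = 2π × 3533/60 = 370 rad/s; P_out = τω = 458 × 370 = 169460 W
P_in = √3·V_L·I_L·cosφ = 1.732 × 460 × 306 × 0.746 = 181872 W
η = P_out / P_in = 169460 / 181872 = 0.932 = 93.2%

93.2 %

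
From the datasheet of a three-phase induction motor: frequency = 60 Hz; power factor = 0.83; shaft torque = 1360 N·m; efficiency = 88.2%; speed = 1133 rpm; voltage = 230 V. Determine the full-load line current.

ω = 2π×1133/60 = 118.6 rad/s; P_out = τω = 1360 × 118.6 = 161296 W
P_in = P_out / η = 161296 / 0.882 = 182875 W
I_L = P_in / (√3·V_L·cosφ) = 182875 / (1.732 × 230 × 0.83) = 553 A

553 A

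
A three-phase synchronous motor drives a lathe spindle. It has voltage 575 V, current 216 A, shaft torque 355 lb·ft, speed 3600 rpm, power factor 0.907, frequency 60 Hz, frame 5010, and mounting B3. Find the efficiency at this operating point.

93.0 %

τ = 355 lb·ft × 1.356 = 481.4 N·m
ω = 2π × 3600/60 = 377 rad/s; P_out = τω = 481.4 × 377 = 181488 W
P_in = √3·V_L·I_L·cosφ = 1.732 × 575 × 216 × 0.907 = 195109 W
η = P_out / P_in = 181488 / 195109 = 0.930 = 93.0%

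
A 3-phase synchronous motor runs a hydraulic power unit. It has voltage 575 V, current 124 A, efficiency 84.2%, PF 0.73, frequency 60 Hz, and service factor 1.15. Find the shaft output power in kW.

75.9 kW

P_in = √3·V·I·cosφ = 1.732 × 575 × 124 × 0.73 = 90149 W
P_out = η·P_in = 0.842 × 90149 = 75905 W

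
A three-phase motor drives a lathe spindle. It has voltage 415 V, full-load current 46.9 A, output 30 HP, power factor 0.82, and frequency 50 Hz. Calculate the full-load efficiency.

81.0 %

P_out = 30 × 746 = 22380 W
P_in = √3·V_L·I_L·cosφ = 1.732 × 415 × 46.9 × 0.82 = 27643 W
η = P_out / P_in = 22380 / 27643 = 0.810 = 81.0%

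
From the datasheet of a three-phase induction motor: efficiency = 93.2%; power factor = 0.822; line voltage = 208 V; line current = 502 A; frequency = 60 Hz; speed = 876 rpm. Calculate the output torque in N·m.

1510 N·m

P_in = √3·V·I·cosφ = 1.732 × 208 × 502 × 0.822 = 148657 W
P_out = η·P_in = 0.932 × 148657 = 138548 W
n = 876 rpm
ω = 2π×876/60 = 91.73 rad/s
τ = P_out/ω = 138548/91.73 = 1510 N·m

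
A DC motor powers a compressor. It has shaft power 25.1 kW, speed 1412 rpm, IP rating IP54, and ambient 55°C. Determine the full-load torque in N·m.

ω = 2π × 1412/60 = 147.9 rad/s
τ = P/ω = 25100/147.9 = 170 N·m

170 N·m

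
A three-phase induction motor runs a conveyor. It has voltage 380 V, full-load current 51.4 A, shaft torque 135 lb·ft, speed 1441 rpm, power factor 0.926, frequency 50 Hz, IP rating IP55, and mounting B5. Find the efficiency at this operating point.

88.2 %

τ = 135 lb·ft × 1.356 = 183.1 N·m
ω = 2π × 1441/60 = 150.9 rad/s; P_out = τω = 183.1 × 150.9 = 27630 W
P_in = √3·V_L·I_L·cosφ = 1.732 × 380 × 51.4 × 0.926 = 31326 W
η = P_out / P_in = 27630 / 31326 = 0.882 = 88.2%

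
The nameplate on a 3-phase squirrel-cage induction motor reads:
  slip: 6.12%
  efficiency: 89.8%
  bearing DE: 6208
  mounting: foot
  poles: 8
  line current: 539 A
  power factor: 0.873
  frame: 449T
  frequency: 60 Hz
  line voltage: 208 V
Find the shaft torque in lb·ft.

1270 lb·ft

P_in = √3·V·I·cosφ = 1.732 × 208 × 539 × 0.873 = 169517 W
P_out = η·P_in = 0.898 × 169517 = 152226 W
n_s = 120×60/8 = 900 rpm; n = 900×(1−0.0612) = 845 rpm
ω = 2π×845/60 = 88.49 rad/s
τ = P_out/ω = 152226/88.49 = 1720 N·m
In lb·ft: 1720/1.356 = 1270 lb·ft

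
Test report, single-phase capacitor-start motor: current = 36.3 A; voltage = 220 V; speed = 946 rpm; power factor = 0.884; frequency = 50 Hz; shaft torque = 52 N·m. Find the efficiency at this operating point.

73.0 %

ω = 2π × 946/60 = 99.06 rad/s; P_out = τω = 52 × 99.06 = 5151 W
P_in = V·I·cosφ = 220 × 36.3 × 0.884 = 7060 W
η = P_out / P_in = 5151 / 7060 = 0.730 = 73.0%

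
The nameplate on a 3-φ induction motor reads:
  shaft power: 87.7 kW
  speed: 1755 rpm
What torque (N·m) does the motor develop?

ω = 2π × 1755/60 = 183.8 rad/s
τ = P/ω = 87700/183.8 = 477 N·m

477 N·m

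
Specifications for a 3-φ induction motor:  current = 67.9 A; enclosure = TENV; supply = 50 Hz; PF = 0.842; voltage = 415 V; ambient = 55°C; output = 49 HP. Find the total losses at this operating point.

4540 W

P_in = √3·V·I·cosφ = 1.732×415×67.9×0.842 = 41094 W
P_out = 49×746 = 36554 W
Losses = P_in − P_out = 41094 − 36554 = 4540 W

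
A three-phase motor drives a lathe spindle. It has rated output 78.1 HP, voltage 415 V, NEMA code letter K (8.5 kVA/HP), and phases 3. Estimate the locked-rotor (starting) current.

924 A

S_LR = 8.5 × 78.1 = 663.85 kVA
I_LR = S_LR/(√3·V_L) = 663850/(1.732×415) = 924 A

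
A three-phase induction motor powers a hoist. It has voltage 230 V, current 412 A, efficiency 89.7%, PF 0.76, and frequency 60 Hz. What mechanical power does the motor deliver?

P_in = √3·V·I·cosφ = 1.732 × 230 × 412 × 0.76 = 124734 W
P_out = η·P_in = 0.897 × 124734 = 111886 W

112 kW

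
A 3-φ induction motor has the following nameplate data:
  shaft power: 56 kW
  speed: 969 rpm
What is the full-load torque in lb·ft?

ω = 2π × 969/60 = 101.5 rad/s
τ = P/ω = 56000/101.5 = 551.7 N·m
In lb·ft: 551.7/1.356 = 407 lb·ft

407 lb·ft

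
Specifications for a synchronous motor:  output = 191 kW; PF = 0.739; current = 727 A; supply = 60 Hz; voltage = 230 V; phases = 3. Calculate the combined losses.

P_in = √3·V·I·cosφ = 1.732×230×727×0.739 = 214020 W
P_out = 191000 W
Losses = P_in − P_out = 214020 − 191000 = 23020 W

23 kW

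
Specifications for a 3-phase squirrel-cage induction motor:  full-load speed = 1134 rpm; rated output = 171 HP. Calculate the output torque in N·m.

P_out = 171 × 746 = 127566 W
ω = 2π × 1134/60 = 118.8 rad/s
τ = P_out/ω = 127566/118.8 = 1070 N·m

1070 N·m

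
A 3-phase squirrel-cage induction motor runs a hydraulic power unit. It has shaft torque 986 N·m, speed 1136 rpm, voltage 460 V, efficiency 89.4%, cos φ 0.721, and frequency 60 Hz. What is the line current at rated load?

228 A

ω = 2π×1136/60 = 119 rad/s; P_out = τω = 986 × 119 = 117334 W
P_in = P_out / η = 117334 / 0.894 = 131246 W
I_L = P_in / (√3·V_L·cosφ) = 131246 / (1.732 × 460 × 0.721) = 228 A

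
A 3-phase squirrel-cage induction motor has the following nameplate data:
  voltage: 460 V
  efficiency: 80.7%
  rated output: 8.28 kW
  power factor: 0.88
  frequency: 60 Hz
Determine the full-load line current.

P_out = 8.28 kW = 8280 W
P_in = P_out / η = 8280 / 0.807 = 10260 W
I_L = P_in / (√3·V_L·cosφ) = 10260 / (1.732 × 460 × 0.88) = 14.6 A

14.6 A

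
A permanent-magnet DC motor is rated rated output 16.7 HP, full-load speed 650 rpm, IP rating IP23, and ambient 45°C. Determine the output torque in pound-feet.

135 lb·ft

P_out = 16.7 × 746 = 12458 W
ω = 2π × 650/60 = 68.07 rad/s
τ = P_out/ω = 12458/68.07 = 183 N·m
In lb·ft: 183/1.356 = 135 lb·ft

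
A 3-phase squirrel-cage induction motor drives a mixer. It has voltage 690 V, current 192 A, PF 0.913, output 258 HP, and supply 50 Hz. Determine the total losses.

17000 W

P_in = √3·V·I·cosφ = 1.732×690×192×0.913 = 209493 W
P_out = 258×746 = 192468 W
Losses = P_in − P_out = 209493 − 192468 = 17025 W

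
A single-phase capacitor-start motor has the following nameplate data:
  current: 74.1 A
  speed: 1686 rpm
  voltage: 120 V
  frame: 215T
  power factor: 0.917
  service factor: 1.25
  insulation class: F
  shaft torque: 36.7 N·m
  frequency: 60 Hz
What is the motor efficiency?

79.5 %

ω = 2π × 1686/60 = 176.6 rad/s; P_out = τω = 36.7 × 176.6 = 6481 W
P_in = V·I·cosφ = 120 × 74.1 × 0.917 = 8154 W
η = P_out / P_in = 6481 / 8154 = 0.795 = 79.5%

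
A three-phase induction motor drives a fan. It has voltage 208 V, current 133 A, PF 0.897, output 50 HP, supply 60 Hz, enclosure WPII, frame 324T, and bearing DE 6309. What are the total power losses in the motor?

5680 W

P_in = √3·V·I·cosφ = 1.732×208×133×0.897 = 42979 W
P_out = 50×746 = 37300 W
Losses = P_in − P_out = 42979 − 37300 = 5679 W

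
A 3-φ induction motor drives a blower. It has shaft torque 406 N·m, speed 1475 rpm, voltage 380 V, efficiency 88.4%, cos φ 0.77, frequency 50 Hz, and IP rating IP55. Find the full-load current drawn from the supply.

ω = 2π×1475/60 = 154.5 rad/s; P_out = τω = 406 × 154.5 = 62727 W
P_in = P_out / η = 62727 / 0.884 = 70958 W
I_L = P_in / (√3·V_L·cosφ) = 70958 / (1.732 × 380 × 0.77) = 140 A

140 A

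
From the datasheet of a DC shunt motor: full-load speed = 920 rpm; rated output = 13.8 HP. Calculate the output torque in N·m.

P_out = 13.8 × 746 = 10295 W
ω = 2π × 920/60 = 96.34 rad/s
τ = P_out/ω = 10295/96.34 = 107 N·m

107 N·m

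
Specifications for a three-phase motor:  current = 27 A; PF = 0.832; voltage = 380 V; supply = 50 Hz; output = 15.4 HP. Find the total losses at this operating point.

3300 W

P_in = √3·V·I·cosφ = 1.732×380×27×0.832 = 14785 W
P_out = 15.4×746 = 11488 W
Losses = P_in − P_out = 14785 − 11488 = 3297 W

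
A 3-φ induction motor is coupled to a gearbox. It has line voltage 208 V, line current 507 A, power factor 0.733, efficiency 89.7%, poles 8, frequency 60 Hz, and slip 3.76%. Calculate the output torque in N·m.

1320 N·m

P_in = √3·V·I·cosφ = 1.732 × 208 × 507 × 0.733 = 133882 W
P_out = η·P_in = 0.897 × 133882 = 120092 W
n_s = 120×60/8 = 900 rpm; n = 900×(1−0.0376) = 866 rpm
ω = 2π×866/60 = 90.69 rad/s
τ = P_out/ω = 120092/90.69 = 1320 N·m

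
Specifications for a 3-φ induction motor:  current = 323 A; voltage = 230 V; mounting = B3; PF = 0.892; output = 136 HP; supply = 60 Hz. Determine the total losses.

13.3 kW

P_in = √3·V·I·cosφ = 1.732×230×323×0.892 = 114774 W
P_out = 136×746 = 101456 W
Losses = P_in − P_out = 114774 − 101456 = 13318 W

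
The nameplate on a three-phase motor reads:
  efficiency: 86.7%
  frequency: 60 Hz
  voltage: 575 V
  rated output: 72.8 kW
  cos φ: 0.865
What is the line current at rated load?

97.5 A

P_out = 72.8 kW = 72800 W
P_in = P_out / η = 72800 / 0.867 = 83968 W
I_L = P_in / (√3·V_L·cosφ) = 83968 / (1.732 × 575 × 0.865) = 97.5 A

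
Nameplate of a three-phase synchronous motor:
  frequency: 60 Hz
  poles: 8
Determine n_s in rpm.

900 rpm

n_s = 120f/p = 120×60/8 = 900 rpm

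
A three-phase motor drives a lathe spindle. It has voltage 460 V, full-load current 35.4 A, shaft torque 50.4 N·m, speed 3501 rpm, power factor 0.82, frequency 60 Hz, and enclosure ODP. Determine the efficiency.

ω = 2π × 3501/60 = 366.6 rad/s; P_out = τω = 50.4 × 366.6 = 18477 W
P_in = √3·V_L·I_L·cosφ = 1.732 × 460 × 35.4 × 0.82 = 23127 W
η = P_out / P_in = 18477 / 23127 = 0.799 = 79.9%

79.9 %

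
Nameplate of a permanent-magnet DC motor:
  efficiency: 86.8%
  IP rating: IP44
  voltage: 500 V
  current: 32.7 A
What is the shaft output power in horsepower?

P_in = V·I = 500 × 32.7 = 16350 W
P_out = η·P_in = 0.868 × 16350 = 14192 W
= 14192/746 = 19 HP

19 HP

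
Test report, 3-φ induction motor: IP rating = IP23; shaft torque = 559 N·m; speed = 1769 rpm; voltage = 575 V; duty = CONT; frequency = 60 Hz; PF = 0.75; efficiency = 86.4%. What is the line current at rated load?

160 A

ω = 2π×1769/60 = 185.2 rad/s; P_out = τω = 559 × 185.2 = 103527 W
P_in = P_out / η = 103527 / 0.864 = 119823 W
I_L = P_in / (√3·V_L·cosφ) = 119823 / (1.732 × 575 × 0.75) = 160 A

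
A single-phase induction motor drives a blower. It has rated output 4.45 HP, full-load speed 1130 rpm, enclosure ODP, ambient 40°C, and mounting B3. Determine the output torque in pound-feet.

20.7 lb·ft

P_out = 4.45 × 746 = 3320 W
ω = 2π × 1130/60 = 118.3 rad/s
τ = P_out/ω = 3320/118.3 = 28.06 N·m
In lb·ft: 28.06/1.356 = 20.7 lb·ft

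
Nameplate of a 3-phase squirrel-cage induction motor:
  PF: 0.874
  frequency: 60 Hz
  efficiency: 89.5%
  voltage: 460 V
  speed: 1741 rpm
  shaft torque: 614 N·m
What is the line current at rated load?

180 A

ω = 2π×1741/60 = 182.3 rad/s; P_out = τω = 614 × 182.3 = 111932 W
P_in = P_out / η = 111932 / 0.895 = 125064 W
I_L = P_in / (√3·V_L·cosφ) = 125064 / (1.732 × 460 × 0.874) = 180 A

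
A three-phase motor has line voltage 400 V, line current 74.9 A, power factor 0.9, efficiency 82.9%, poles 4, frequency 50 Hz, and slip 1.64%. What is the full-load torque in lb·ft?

185 lb·ft

P_in = √3·V·I·cosφ = 1.732 × 400 × 74.9 × 0.9 = 46702 W
P_out = η·P_in = 0.829 × 46702 = 38716 W
n_s = 120×50/4 = 1500 rpm; n = 1500×(1−0.0164) = 1475 rpm
ω = 2π×1475/60 = 154.5 rad/s
τ = P_out/ω = 38716/154.5 = 250.6 N·m
In lb·ft: 250.6/1.356 = 185 lb·ft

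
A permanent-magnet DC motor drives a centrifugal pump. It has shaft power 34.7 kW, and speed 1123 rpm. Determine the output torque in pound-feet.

218 lb·ft

ω = 2π × 1123/60 = 117.6 rad/s
τ = P/ω = 34700/117.6 = 295.1 N·m
In lb·ft: 295.1/1.356 = 218 lb·ft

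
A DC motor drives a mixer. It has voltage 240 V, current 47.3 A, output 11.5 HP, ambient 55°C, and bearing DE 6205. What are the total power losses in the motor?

2.77 kW

P_in = V·I = 240×47.3 = 11352 W
P_out = 11.5×746 = 8579 W
Losses = P_in − P_out = 11352 − 8579 = 2773 W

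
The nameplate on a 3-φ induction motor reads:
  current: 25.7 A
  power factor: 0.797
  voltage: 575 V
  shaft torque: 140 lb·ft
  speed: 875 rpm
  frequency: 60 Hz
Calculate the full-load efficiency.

τ = 140 lb·ft × 1.356 = 189.8 N·m
ω = 2π × 875/60 = 91.63 rad/s; P_out = τω = 189.8 × 91.63 = 17391 W
P_in = √3·V_L·I_L·cosφ = 1.732 × 575 × 25.7 × 0.797 = 20399 W
η = P_out / P_in = 17391 / 20399 = 0.853 = 85.3%

85.3 %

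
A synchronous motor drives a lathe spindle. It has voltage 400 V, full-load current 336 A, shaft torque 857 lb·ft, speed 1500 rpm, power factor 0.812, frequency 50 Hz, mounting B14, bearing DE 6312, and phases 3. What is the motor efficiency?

96.6 %

τ = 857 lb·ft × 1.356 = 1162 N·m
ω = 2π × 1500/60 = 157.1 rad/s; P_out = τω = 1162 × 157.1 = 182550 W
P_in = √3·V_L·I_L·cosφ = 1.732 × 400 × 336 × 0.812 = 189018 W
η = P_out / P_in = 182550 / 189018 = 0.966 = 96.6%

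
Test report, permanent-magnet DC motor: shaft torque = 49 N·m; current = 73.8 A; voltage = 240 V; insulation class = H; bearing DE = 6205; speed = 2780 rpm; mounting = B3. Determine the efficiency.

80.5 %

ω = 2π × 2780/60 = 291.1 rad/s; P_out = τω = 49 × 291.1 = 14264 W
P_in = V·I = 240 × 73.8 = 17712 W
η = P_out / P_in = 14264 / 17712 = 0.805 = 80.5%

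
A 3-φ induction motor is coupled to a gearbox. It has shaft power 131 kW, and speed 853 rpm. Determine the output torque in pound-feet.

1080 lb·ft

ω = 2π × 853/60 = 89.33 rad/s
τ = P/ω = 131000/89.33 = 1466 N·m
In lb·ft: 1466/1.356 = 1080 lb·ft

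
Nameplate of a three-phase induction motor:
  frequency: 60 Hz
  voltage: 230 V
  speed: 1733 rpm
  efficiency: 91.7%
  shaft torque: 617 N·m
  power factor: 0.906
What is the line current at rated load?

ω = 2π×1733/60 = 181.5 rad/s; P_out = τω = 617 × 181.5 = 111986 W
P_in = P_out / η = 111986 / 0.917 = 122122 W
I_L = P_in / (√3·V_L·cosφ) = 122122 / (1.732 × 230 × 0.906) = 338 A

338 A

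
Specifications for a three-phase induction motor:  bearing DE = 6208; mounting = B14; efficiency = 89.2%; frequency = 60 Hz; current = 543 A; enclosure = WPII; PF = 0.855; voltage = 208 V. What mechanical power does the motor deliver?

P_in = √3·V·I·cosφ = 1.732 × 208 × 543 × 0.855 = 167254 W
P_out = η·P_in = 0.892 × 167254 = 149191 W

149 kW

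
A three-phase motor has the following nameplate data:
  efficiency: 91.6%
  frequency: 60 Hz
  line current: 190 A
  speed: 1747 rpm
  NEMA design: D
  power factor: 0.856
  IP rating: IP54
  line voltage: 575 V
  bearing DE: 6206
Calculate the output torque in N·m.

P_in = √3·V·I·cosφ = 1.732 × 575 × 190 × 0.856 = 161973 W
P_out = η·P_in = 0.916 × 161973 = 148367 W
n = 1747 rpm
ω = 2π×1747/60 = 182.9 rad/s
τ = P_out/ω = 148367/182.9 = 811 N·m

811 N·m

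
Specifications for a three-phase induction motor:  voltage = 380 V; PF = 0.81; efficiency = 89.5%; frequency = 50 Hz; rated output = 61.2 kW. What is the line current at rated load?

P_out = 61.2 kW = 61200 W
P_in = P_out / η = 61200 / 0.895 = 68380 W
I_L = P_in / (√3·V_L·cosφ) = 68380 / (1.732 × 380 × 0.81) = 128 A

128 A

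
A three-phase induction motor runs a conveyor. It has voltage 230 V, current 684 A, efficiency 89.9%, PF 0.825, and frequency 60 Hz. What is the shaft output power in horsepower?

P_in = √3·V·I·cosφ = 1.732 × 230 × 684 × 0.825 = 224795 W
P_out = η·P_in = 0.899 × 224795 = 202091 W
= 202091/746 = 271 HP

271 HP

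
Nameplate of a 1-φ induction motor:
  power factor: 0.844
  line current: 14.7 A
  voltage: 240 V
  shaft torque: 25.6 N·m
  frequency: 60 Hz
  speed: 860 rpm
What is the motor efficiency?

ω = 2π × 860/60 = 90.06 rad/s; P_out = τω = 25.6 × 90.06 = 2306 W
P_in = V·I·cosφ = 240 × 14.7 × 0.844 = 2978 W
η = P_out / P_in = 2306 / 2978 = 0.774 = 77.4%

77.4 %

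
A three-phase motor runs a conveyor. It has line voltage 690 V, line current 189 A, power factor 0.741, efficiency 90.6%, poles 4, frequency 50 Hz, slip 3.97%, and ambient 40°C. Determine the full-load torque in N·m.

1010 N·m

P_in = √3·V·I·cosφ = 1.732 × 690 × 189 × 0.741 = 167370 W
P_out = η·P_in = 0.906 × 167370 = 151637 W
n_s = 120×50/4 = 1500 rpm; n = 1500×(1−0.0397) = 1440 rpm
ω = 2π×1440/60 = 150.8 rad/s
τ = P_out/ω = 151637/150.8 = 1010 N·m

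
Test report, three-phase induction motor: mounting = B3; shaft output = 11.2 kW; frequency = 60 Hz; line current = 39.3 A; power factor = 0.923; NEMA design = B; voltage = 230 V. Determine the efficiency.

P_out = 11.2 kW = 11200 W
P_in = √3·V_L·I_L·cosφ = 1.732 × 230 × 39.3 × 0.923 = 14450 W
η = P_out / P_in = 11200 / 14450 = 0.775 = 77.5%

77.5 %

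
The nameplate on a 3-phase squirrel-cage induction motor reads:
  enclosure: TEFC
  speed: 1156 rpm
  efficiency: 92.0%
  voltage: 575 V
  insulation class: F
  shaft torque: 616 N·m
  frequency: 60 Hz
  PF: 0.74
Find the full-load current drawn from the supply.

110 A

ω = 2π×1156/60 = 121.1 rad/s; P_out = τω = 616 × 121.1 = 74598 W
P_in = P_out / η = 74598 / 0.920 = 81085 W
I_L = P_in / (√3·V_L·cosφ) = 81085 / (1.732 × 575 × 0.74) = 110 A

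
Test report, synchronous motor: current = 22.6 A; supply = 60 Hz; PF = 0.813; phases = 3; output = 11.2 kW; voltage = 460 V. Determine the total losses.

P_in = √3·V·I·cosφ = 1.732×460×22.6×0.813 = 14639 W
P_out = 11200 W
Losses = P_in − P_out = 14639 − 11200 = 3439 W

3.44 kW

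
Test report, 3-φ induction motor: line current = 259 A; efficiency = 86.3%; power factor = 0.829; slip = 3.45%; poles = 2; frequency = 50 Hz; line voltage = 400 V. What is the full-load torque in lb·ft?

P_in = √3·V·I·cosφ = 1.732 × 400 × 259 × 0.829 = 148752 W
P_out = η·P_in = 0.863 × 148752 = 128373 W
n_s = 120×50/2 = 3000 rpm; n = 3000×(1−0.0345) = 2897 rpm
ω = 2π×2897/60 = 303.4 rad/s
τ = P_out/ω = 128373/303.4 = 423.1 N·m
In lb·ft: 423.1/1.356 = 312 lb·ft

312 lb·ft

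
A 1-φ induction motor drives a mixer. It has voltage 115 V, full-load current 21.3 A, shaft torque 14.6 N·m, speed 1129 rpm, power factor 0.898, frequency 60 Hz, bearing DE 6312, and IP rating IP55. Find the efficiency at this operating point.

78.5 %

ω = 2π × 1129/60 = 118.2 rad/s; P_out = τω = 14.6 × 118.2 = 1726 W
P_in = V·I·cosφ = 115 × 21.3 × 0.898 = 2200 W
η = P_out / P_in = 1726 / 2200 = 0.785 = 78.5%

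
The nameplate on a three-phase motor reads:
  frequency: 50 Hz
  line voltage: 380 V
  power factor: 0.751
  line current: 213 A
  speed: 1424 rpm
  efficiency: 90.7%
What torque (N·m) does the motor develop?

P_in = √3·V·I·cosφ = 1.732 × 380 × 213 × 0.751 = 105281 W
P_out = η·P_in = 0.907 × 105281 = 95490 W
n = 1424 rpm
ω = 2π×1424/60 = 149.1 rad/s
τ = P_out/ω = 95490/149.1 = 640 N·m

640 N·m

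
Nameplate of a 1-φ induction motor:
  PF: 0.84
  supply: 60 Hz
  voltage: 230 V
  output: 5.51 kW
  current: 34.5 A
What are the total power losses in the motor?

P_in = V·I·cosφ = 230×34.5×0.84 = 6665 W
P_out = 5510 W
Losses = P_in − P_out = 6665 − 5510 = 1155 W

1160 W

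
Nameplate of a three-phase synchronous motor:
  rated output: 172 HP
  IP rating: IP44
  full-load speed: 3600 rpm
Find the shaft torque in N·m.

340 N·m

P_out = 172 × 746 = 128312 W
ω = 2π × 3600/60 = 377 rad/s
τ = P_out/ω = 128312/377 = 340 N·m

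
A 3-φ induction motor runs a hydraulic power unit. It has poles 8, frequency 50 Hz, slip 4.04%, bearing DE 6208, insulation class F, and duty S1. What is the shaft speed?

n_s = 120f/p = 120×50/8 = 750 rpm
n = n_s(1 − s) = 750 × (1 − 0.0404) = 720 rpm

720 rpm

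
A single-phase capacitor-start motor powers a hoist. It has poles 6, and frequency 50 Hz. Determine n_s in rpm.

n_s = 120f/p = 120×50/6 = 1000 rpm

1000 rpm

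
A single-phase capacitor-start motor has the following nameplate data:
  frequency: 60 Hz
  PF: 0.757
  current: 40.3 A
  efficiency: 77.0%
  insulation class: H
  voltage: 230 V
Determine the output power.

5.4 kW

P_in = V·I·cosφ = 230 × 40.3 × 0.757 = 7017 W
P_out = η·P_in = 0.77 × 7017 = 5403 W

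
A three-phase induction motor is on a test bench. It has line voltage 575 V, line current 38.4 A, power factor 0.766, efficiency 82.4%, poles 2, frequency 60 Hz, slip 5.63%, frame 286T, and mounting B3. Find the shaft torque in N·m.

67.9 N·m

P_in = √3·V·I·cosφ = 1.732 × 575 × 38.4 × 0.766 = 29294 W
P_out = η·P_in = 0.824 × 29294 = 24138 W
n_s = 120×60/2 = 3600 rpm; n = 3600×(1−0.0563) = 3397 rpm
ω = 2π×3397/60 = 355.7 rad/s
τ = P_out/ω = 24138/355.7 = 67.9 N·m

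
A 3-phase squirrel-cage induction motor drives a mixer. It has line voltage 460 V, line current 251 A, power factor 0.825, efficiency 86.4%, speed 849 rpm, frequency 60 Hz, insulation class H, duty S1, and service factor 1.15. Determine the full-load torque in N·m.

1600 N·m

P_in = √3·V·I·cosφ = 1.732 × 460 × 251 × 0.825 = 164981 W
P_out = η·P_in = 0.864 × 164981 = 142544 W
n = 849 rpm
ω = 2π×849/60 = 88.91 rad/s
τ = P_out/ω = 142544/88.91 = 1600 N·m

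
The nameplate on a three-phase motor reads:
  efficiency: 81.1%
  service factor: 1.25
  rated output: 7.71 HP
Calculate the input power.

P_out = 7.71 × 746 = 5752 W
P_in = P_out/η = 5752/0.811 = 7092 W = 7.09 kW

7.09 kW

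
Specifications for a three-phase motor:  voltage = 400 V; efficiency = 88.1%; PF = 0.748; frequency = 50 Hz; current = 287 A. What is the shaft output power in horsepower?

P_in = √3·V·I·cosφ = 1.732 × 400 × 287 × 0.748 = 148728 W
P_out = η·P_in = 0.881 × 148728 = 131029 W
= 131029/746 = 176 HP

176 HP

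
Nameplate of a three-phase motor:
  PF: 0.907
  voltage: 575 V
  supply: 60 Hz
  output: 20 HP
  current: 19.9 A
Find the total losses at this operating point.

P_in = √3·V·I·cosφ = 1.732×575×19.9×0.907 = 17975 W
P_out = 20×746 = 14920 W
Losses = P_in − P_out = 17975 − 14920 = 3055 W

3060 W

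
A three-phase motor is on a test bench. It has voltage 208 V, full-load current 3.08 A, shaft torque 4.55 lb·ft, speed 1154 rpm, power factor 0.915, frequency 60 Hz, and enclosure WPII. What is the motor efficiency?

τ = 4.55 lb·ft × 1.356 = 6.17 N·m
ω = 2π × 1154/60 = 120.8 rad/s; P_out = τω = 6.17 × 120.8 = 745 W
P_in = √3·V_L·I_L·cosφ = 1.732 × 208 × 3.08 × 0.915 = 1015 W
η = P_out / P_in = 745 / 1015 = 0.734 = 73.4%

73.4 %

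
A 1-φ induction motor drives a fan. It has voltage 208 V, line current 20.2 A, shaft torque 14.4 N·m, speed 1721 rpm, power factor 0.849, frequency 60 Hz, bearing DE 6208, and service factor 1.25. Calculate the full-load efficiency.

ω = 2π × 1721/60 = 180.2 rad/s; P_out = τω = 14.4 × 180.2 = 2595 W
P_in = V·I·cosφ = 208 × 20.2 × 0.849 = 3567 W
η = P_out / P_in = 2595 / 3567 = 0.728 = 72.8%

72.8 %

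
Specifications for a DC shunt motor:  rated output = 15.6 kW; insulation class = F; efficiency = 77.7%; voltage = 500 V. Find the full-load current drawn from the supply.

40.2 A

P_out = 15.6 kW = 15600 W
P_in = P_out / η = 15600 / 0.777 = 20077 W
I = P_in / V = 20077 / 500 = 40.2 A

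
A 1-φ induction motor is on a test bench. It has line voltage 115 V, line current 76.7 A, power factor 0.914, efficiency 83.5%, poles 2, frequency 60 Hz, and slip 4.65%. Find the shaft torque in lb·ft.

P_in = V·I·cosφ = 115 × 76.7 × 0.914 = 8062 W
P_out = η·P_in = 0.835 × 8062 = 6732 W
n_s = 120×60/2 = 3600 rpm; n = 3600×(1−0.0465) = 3433 rpm
ω = 2π×3433/60 = 359.5 rad/s
τ = P_out/ω = 6732/359.5 = 18.73 N·m
In lb·ft: 18.73/1.356 = 13.8 lb·ft

13.8 lb·ft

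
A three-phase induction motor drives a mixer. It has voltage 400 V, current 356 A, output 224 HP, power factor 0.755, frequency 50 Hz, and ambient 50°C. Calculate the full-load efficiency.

89.7 %

P_out = 224 × 746 = 167104 W
P_in = √3·V_L·I_L·cosφ = 1.732 × 400 × 356 × 0.755 = 186211 W
η = P_out / P_in = 167104 / 186211 = 0.897 = 89.7%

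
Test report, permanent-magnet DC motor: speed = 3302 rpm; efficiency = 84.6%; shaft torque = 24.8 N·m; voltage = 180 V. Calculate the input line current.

ω = 2π×3302/60 = 345.8 rad/s; P_out = τω = 24.8 × 345.8 = 8576 W
P_in = P_out / η = 8576 / 0.846 = 10137 W
I = P_in / V = 10137 / 180 = 56.3 A

56.3 A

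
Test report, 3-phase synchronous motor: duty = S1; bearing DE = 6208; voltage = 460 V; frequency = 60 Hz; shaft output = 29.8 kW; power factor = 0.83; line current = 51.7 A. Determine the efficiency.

P_out = 29.8 kW = 29800 W
P_in = √3·V_L·I_L·cosφ = 1.732 × 460 × 51.7 × 0.83 = 34188 W
η = P_out / P_in = 29800 / 34188 = 0.872 = 87.2%

87.2 %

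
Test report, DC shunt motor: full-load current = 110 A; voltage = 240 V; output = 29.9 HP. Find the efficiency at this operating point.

P_out = 29.9 × 746 = 22305 W
P_in = V·I = 240 × 110 = 26400 W
η = P_out / P_in = 22305 / 26400 = 0.845 = 84.5%

84.5 %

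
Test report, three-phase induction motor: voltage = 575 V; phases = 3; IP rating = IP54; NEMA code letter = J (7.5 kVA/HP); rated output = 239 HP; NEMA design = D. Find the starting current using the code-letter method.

1800 A

S_LR = 7.5 × 239 = 1792.5 kVA
I_LR = S_LR/(√3·V_L) = 1792500/(1.732×575) = 1800 A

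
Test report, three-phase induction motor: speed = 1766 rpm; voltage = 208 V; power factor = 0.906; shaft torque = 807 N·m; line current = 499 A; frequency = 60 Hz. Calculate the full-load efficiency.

ω = 2π × 1766/60 = 184.9 rad/s; P_out = τω = 807 × 184.9 = 149214 W
P_in = √3·V_L·I_L·cosφ = 1.732 × 208 × 499 × 0.906 = 162870 W
η = P_out / P_in = 149214 / 162870 = 0.916 = 91.6%

91.6 %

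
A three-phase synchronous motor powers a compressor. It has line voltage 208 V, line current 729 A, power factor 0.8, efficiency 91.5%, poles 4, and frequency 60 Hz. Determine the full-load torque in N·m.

P_in = √3·V·I·cosφ = 1.732 × 208 × 729 × 0.8 = 210101 W
P_out = η·P_in = 0.915 × 210101 = 192242 W
n = n_s = 120×60/4 = 1800 rpm (synchronous)
ω = 2π×1800/60 = 188.5 rad/s
τ = P_out/ω = 192242/188.5 = 1020 N·m

1020 N·m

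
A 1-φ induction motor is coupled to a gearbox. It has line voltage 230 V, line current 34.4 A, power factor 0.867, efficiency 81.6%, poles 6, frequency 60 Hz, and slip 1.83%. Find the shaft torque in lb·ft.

P_in = V·I·cosφ = 230 × 34.4 × 0.867 = 6860 W
P_out = η·P_in = 0.816 × 6860 = 5598 W
n_s = 120×60/6 = 1200 rpm; n = 1200×(1−0.0183) = 1178 rpm
ω = 2π×1178/60 = 123.4 rad/s
τ = P_out/ω = 5598/123.4 = 45.36 N·m
In lb·ft: 45.36/1.356 = 33.5 lb·ft

33.5 lb·ft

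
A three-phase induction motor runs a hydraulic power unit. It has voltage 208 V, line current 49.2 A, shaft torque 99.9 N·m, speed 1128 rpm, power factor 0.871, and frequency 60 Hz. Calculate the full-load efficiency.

ω = 2π × 1128/60 = 118.1 rad/s; P_out = τω = 99.9 × 118.1 = 11798 W
P_in = √3·V_L·I_L·cosφ = 1.732 × 208 × 49.2 × 0.871 = 15438 W
η = P_out / P_in = 11798 / 15438 = 0.764 = 76.4%

76.4 %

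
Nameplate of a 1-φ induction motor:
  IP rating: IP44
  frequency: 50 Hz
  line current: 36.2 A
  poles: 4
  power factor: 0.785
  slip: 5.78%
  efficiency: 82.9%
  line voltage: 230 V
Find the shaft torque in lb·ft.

27 lb·ft

P_in = V·I·cosφ = 230 × 36.2 × 0.785 = 6536 W
P_out = η·P_in = 0.829 × 6536 = 5418 W
n_s = 120×50/4 = 1500 rpm; n = 1500×(1−0.0578) = 1413 rpm
ω = 2π×1413/60 = 148 rad/s
τ = P_out/ω = 5418/148 = 36.61 N·m
In lb·ft: 36.61/1.356 = 27 lb·ft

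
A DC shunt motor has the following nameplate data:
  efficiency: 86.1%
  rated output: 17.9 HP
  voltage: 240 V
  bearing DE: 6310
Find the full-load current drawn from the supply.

64.6 A

P_out = 17.9 × 746 = 13353 W
P_in = P_out / η = 13353 / 0.861 = 15509 W
I = P_in / V = 15509 / 240 = 64.6 A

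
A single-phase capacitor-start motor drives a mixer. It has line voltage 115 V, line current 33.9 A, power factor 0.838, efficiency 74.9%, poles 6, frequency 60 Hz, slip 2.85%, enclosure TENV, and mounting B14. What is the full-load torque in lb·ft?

P_in = V·I·cosφ = 115 × 33.9 × 0.838 = 3267 W
P_out = η·P_in = 0.749 × 3267 = 2447 W
n_s = 120×60/6 = 1200 rpm; n = 1200×(1−0.0285) = 1166 rpm
ω = 2π×1166/60 = 122.1 rad/s
τ = P_out/ω = 2447/122.1 = 20.04 N·m
In lb·ft: 20.04/1.356 = 14.8 lb·ft

14.8 lb·ft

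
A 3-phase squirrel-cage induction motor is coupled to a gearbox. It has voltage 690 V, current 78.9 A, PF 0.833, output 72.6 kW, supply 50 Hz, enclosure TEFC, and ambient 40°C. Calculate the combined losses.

P_in = √3·V·I·cosφ = 1.732×690×78.9×0.833 = 78545 W
P_out = 72600 W
Losses = P_in − P_out = 78545 − 72600 = 5945 W

5950 W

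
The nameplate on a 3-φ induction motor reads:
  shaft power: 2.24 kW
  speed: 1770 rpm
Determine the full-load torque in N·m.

12.1 N·m

ω = 2π × 1770/60 = 185.4 rad/s
τ = P/ω = 2240/185.4 = 12.1 N·m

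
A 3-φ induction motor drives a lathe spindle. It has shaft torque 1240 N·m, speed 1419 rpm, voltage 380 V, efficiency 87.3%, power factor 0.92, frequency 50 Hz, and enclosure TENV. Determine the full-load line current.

ω = 2π×1419/60 = 148.6 rad/s; P_out = τω = 1240 × 148.6 = 184264 W
P_in = P_out / η = 184264 / 0.873 = 211070 W
I_L = P_in / (√3·V_L·cosφ) = 211070 / (1.732 × 380 × 0.92) = 349 A

349 A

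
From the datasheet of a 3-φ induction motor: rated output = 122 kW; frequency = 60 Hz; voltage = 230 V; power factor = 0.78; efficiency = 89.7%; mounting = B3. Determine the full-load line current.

438 A

P_out = 122 kW = 122000 W
P_in = P_out / η = 122000 / 0.897 = 136009 W
I_L = P_in / (√3·V_L·cosφ) = 136009 / (1.732 × 230 × 0.78) = 438 A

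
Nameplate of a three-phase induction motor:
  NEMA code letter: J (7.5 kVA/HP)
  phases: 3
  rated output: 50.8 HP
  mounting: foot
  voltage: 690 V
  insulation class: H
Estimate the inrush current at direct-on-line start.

319 A

S_LR = 7.5 × 50.8 = 381 kVA
I_LR = S_LR/(√3·V_L) = 381000/(1.732×690) = 319 A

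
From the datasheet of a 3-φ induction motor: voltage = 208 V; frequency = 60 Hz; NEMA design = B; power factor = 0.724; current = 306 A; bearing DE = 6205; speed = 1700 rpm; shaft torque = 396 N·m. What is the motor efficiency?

88.3 %

ω = 2π × 1700/60 = 178 rad/s; P_out = τω = 396 × 178 = 70488 W
P_in = √3·V_L·I_L·cosφ = 1.732 × 208 × 306 × 0.724 = 79813 W
η = P_out / P_in = 70488 / 79813 = 0.883 = 88.3%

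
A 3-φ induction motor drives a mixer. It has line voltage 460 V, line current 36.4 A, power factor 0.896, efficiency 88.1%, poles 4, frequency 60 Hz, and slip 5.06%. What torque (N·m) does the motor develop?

P_in = √3·V·I·cosφ = 1.732 × 460 × 36.4 × 0.896 = 25985 W
P_out = η·P_in = 0.881 × 25985 = 22893 W
n_s = 120×60/4 = 1800 rpm; n = 1800×(1−0.0506) = 1709 rpm
ω = 2π×1709/60 = 179 rad/s
τ = P_out/ω = 22893/179 = 128 N·m

128 N·m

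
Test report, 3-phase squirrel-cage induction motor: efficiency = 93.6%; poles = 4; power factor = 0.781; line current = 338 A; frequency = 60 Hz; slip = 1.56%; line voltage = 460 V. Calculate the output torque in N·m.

P_in = √3·V·I·cosφ = 1.732 × 460 × 338 × 0.781 = 210317 W
P_out = η·P_in = 0.936 × 210317 = 196857 W
n_s = 120×60/4 = 1800 rpm; n = 1800×(1−0.0156) = 1772 rpm
ω = 2π×1772/60 = 185.6 rad/s
τ = P_out/ω = 196857/185.6 = 1060 N·m

1060 N·m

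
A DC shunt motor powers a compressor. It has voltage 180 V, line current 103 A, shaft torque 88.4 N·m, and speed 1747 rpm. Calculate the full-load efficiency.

87.2 %

ω = 2π × 1747/60 = 182.9 rad/s; P_out = τω = 88.4 × 182.9 = 16168 W
P_in = V·I = 180 × 103 = 18540 W
η = P_out / P_in = 16168 / 18540 = 0.872 = 87.2%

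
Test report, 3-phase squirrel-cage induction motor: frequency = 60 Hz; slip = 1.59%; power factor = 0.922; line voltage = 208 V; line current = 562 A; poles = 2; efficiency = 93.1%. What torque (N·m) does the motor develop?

468 N·m

P_in = √3·V·I·cosφ = 1.732 × 208 × 562 × 0.922 = 186672 W
P_out = η·P_in = 0.931 × 186672 = 173792 W
n_s = 120×60/2 = 3600 rpm; n = 3600×(1−0.0159) = 3543 rpm
ω = 2π×3543/60 = 371 rad/s
τ = P_out/ω = 173792/371 = 468 N·m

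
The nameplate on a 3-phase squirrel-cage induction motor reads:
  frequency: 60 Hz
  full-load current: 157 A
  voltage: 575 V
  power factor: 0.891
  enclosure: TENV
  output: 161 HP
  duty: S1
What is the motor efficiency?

86.2 %

P_out = 161 × 746 = 120106 W
P_in = √3·V_L·I_L·cosφ = 1.732 × 575 × 157 × 0.891 = 139313 W
η = P_out / P_in = 120106 / 139313 = 0.862 = 86.2%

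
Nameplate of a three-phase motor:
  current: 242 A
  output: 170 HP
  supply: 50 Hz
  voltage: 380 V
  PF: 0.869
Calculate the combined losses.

P_in = √3·V·I·cosφ = 1.732×380×242×0.869 = 138410 W
P_out = 170×746 = 126820 W
Losses = P_in − P_out = 138410 − 126820 = 11590 W

11.6 kW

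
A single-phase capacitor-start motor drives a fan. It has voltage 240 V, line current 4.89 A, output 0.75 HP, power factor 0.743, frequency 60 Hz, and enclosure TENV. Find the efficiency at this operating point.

P_out = 0.75 × 746 = 560 W
P_in = V·I·cosφ = 240 × 4.89 × 0.743 = 872 W
η = P_out / P_in = 560 / 872 = 0.642 = 64.2%

64.2 %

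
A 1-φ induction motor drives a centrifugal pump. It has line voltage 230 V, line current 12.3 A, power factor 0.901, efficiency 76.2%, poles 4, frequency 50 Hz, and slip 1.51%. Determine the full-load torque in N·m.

P_in = V·I·cosφ = 230 × 12.3 × 0.901 = 2549 W
P_out = η·P_in = 0.762 × 2549 = 1942 W
n_s = 120×50/4 = 1500 rpm; n = 1500×(1−0.0151) = 1477 rpm
ω = 2π×1477/60 = 154.7 rad/s
τ = P_out/ω = 1942/154.7 = 12.6 N·m

12.6 N·m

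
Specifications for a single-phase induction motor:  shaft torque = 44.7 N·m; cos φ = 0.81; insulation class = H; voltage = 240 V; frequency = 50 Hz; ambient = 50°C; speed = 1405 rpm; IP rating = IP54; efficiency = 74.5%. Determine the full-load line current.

45.4 A

ω = 2π×1405/60 = 147.1 rad/s; P_out = τω = 44.7 × 147.1 = 6575 W
P_in = P_out / η = 6575 / 0.745 = 8826 W
I = P_in / (V·cosφ) = 8826 / (240 × 0.81) = 45.4 A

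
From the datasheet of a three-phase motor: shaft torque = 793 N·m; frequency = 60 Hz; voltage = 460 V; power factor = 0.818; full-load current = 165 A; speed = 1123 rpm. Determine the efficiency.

86.7 %

ω = 2π × 1123/60 = 117.6 rad/s; P_out = τω = 793 × 117.6 = 93257 W
P_in = √3·V_L·I_L·cosφ = 1.732 × 460 × 165 × 0.818 = 107533 W
η = P_out / P_in = 93257 / 107533 = 0.867 = 86.7%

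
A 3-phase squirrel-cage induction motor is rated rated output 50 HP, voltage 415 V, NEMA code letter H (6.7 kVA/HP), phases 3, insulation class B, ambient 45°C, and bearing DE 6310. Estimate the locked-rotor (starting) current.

466 A

S_LR = 6.7 × 50 = 335 kVA
I_LR = S_LR/(√3·V_L) = 335000/(1.732×415) = 466 A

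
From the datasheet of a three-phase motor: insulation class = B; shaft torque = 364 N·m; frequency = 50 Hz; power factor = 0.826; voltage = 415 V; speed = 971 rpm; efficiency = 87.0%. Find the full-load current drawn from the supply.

71.7 A

ω = 2π×971/60 = 101.7 rad/s; P_out = τω = 364 × 101.7 = 37019 W
P_in = P_out / η = 37019 / 0.870 = 42551 W
I_L = P_in / (√3·V_L·cosφ) = 42551 / (1.732 × 415 × 0.826) = 71.7 A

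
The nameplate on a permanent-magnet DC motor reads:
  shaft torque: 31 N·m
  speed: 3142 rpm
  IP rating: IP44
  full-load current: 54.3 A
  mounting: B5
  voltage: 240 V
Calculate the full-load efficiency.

78.3 %

ω = 2π × 3142/60 = 329 rad/s; P_out = τω = 31 × 329 = 10199 W
P_in = V·I = 240 × 54.3 = 13032 W
η = P_out / P_in = 10199 / 13032 = 0.783 = 78.3%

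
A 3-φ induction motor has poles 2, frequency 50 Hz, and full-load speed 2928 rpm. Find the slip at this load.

2.4 %

n_s = 120f/p = 120×50/2 = 3000 rpm
s = (n_s − n)/n_s = (3000 − 2928)/3000 = 0.0240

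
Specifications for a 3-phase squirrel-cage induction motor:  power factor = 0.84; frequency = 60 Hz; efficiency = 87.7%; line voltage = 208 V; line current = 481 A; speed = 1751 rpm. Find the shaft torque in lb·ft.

513 lb·ft

P_in = √3·V·I·cosφ = 1.732 × 208 × 481 × 0.84 = 145558 W
P_out = η·P_in = 0.877 × 145558 = 127654 W
n = 1751 rpm
ω = 2π×1751/60 = 183.4 rad/s
τ = P_out/ω = 127654/183.4 = 696 N·m
In lb·ft: 696/1.356 = 513 lb·ft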